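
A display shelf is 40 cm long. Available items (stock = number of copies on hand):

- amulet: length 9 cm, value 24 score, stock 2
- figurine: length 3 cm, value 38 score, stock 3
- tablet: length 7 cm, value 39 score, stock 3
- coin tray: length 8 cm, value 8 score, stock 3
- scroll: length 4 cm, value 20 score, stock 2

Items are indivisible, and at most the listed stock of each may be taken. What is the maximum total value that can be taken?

Top feasible selections:
- 3×figurine + 3×tablet + 2×scroll: length 38, value 271
- 1×amulet + 3×figurine + 2×tablet + 2×scroll: length 40, value 256
- 1×amulet + 3×figurine + 3×tablet: length 39, value 255
- 3×figurine + 3×tablet + 1×scroll: length 34, value 251
Best: 271 score.

271 score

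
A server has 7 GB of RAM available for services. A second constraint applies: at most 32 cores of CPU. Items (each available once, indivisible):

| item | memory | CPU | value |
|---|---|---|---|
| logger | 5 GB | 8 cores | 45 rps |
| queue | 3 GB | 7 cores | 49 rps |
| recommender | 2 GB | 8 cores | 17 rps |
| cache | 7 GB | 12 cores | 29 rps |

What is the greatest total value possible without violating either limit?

66 rps

Feasible sets respecting both limits:
- queue+recommender: memory 5, CPU 15, value 66
- logger+recommender: memory 7, CPU 16, value 62
- queue: memory 3, CPU 7, value 49
- logger: memory 5, CPU 8, value 45
Best: 66 rps.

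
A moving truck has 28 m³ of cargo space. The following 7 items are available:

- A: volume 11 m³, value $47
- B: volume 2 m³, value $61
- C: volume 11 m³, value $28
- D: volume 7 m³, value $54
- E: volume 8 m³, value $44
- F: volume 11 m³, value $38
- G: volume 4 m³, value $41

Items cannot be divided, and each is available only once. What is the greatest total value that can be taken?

$206

This is a 0/1 knapsack; check combinations near the capacity.
- A+B+D+E: volume 11+2+7+8=28, value 47+61+54+44=206
- A+B+D+G: volume 11+2+7+4=24, value 47+61+54+41=203
- B+D+E+G: volume 2+7+8+4=21, value 61+54+44+41=200
- B+D+E+F: volume 2+7+8+11=28, value 61+54+44+38=197
- B+D+F+G: volume 2+7+11+4=24, value 61+54+38+41=194
Best: $206.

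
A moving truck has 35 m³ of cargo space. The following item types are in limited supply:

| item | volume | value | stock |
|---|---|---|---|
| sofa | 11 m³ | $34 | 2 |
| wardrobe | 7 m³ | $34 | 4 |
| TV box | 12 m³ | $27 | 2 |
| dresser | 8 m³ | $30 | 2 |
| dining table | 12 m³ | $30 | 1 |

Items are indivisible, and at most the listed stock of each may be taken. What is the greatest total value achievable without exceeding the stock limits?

Best selections within volume 35 and stock limits:
- 4×wardrobe: volume 28, value 136
- 1×sofa + 3×wardrobe: volume 32, value 136
- 3×wardrobe + 1×dresser: volume 29, value 132
Best: $136.

$136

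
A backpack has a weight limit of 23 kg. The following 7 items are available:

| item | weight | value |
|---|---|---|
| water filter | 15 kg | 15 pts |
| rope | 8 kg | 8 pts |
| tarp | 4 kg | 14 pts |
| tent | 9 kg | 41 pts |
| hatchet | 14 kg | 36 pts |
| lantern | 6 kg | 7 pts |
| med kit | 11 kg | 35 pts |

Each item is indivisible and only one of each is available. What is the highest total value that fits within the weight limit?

Check high-value combinations within 23 kg:
- tent+hatchet: weight 9+14=23, value 41+36=77
- tent+med kit: weight 9+11=20, value 41+35=76
- rope+tarp+tent: weight 8+4+9=21, value 8+14+41=63
- tarp+tent+lantern: weight 4+9+6=19, value 14+41+7=62
Best: 77 pts.

77 pts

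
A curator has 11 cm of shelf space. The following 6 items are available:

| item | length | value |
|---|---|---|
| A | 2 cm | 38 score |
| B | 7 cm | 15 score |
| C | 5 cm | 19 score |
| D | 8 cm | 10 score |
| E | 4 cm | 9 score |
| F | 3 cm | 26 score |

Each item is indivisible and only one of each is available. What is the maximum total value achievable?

83 score

Check high-value combinations within 11 cm:
- A+C+F: length 2+5+3=10, value 38+19+26=83
- A+E+F: length 2+4+3=9, value 38+9+26=73
- A+C+E: length 2+5+4=11, value 38+19+9=66
- A+F: length 2+3=5, value 38+26=64
- A+C: length 2+5=7, value 38+19=57
Best: 83 score.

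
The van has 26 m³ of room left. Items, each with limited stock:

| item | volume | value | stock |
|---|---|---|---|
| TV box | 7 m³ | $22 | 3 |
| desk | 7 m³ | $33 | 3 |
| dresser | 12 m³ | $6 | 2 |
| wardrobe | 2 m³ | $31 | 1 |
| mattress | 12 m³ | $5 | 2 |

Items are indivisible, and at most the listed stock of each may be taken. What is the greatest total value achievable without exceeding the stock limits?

$130

Top feasible selections:
- 3×desk + 1×wardrobe: volume 23, value 130
- 1×TV box + 2×desk + 1×wardrobe: volume 23, value 119
Best: $130.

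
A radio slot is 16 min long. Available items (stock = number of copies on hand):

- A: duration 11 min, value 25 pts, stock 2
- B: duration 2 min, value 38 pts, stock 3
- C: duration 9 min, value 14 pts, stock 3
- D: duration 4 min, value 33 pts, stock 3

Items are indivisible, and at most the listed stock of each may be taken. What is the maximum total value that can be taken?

180 pts

Best selections within duration 16 and stock limits:
- 3×B + 2×D: duration 14, value 180
- 2×B + 3×D: duration 16, value 175
Best: 180 pts.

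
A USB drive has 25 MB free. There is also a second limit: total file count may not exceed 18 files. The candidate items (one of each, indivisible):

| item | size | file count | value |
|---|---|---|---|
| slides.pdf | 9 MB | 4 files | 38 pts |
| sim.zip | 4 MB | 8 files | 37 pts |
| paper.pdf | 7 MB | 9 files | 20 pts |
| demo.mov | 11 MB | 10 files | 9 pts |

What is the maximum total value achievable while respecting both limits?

Feasible sets respecting both limits:
- slides.pdf+sim.zip: size 13, file count 12, value 75
- slides.pdf+paper.pdf: size 16, file count 13, value 58
- sim.zip+paper.pdf: size 11, file count 17, value 57
- slides.pdf+demo.mov: size 20, file count 14, value 47
Best: 75 pts.

75 pts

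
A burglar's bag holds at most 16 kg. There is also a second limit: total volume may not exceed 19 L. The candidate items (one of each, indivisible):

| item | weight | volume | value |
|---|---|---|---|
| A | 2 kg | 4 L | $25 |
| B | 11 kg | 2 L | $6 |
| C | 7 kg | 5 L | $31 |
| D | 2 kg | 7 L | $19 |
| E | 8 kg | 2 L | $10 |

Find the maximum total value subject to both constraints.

$75

Feasible sets respecting both limits:
- A+C+D: weight 11, volume 16, value 75
- A+C: weight 9, volume 9, value 56
- A+D+E: weight 12, volume 13, value 54
- A+B+D: weight 15, volume 13, value 50
Best: $75.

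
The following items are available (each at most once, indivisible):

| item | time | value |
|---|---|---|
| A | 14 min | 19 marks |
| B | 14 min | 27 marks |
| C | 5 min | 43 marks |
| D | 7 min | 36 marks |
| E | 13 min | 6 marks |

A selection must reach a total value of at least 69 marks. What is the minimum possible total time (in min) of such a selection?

Subsets with value ≥ 69, sorted by total time:
- C+D: time 12, value 79
- B+C: time 19, value 70
Minimum time: 12 min.

12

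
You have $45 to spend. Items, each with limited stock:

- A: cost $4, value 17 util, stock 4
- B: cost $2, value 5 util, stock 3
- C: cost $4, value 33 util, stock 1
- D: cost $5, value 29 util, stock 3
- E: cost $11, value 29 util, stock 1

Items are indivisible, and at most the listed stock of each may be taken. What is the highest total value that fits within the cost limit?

Top feasible selections:
- 3×A + 1×B + 1×C + 3×D + 1×E: cost 44, value 205
- 4×A + 3×B + 1×C + 3×D: cost 41, value 203
- 3×A + 1×C + 3×D + 1×E: cost 42, value 200
- 4×A + 2×B + 1×C + 3×D: cost 39, value 198
Best: 205 util.

205 util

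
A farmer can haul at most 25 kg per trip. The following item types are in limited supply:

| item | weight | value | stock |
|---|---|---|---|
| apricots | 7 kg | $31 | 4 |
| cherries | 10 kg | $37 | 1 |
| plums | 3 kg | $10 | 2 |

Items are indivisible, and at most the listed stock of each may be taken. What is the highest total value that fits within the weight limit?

$103

Best selections within weight 25 and stock limits:
- 3×apricots + 1×plums: weight 24, value 103
- 2×apricots + 1×cherries: weight 24, value 99
- 3×apricots: weight 21, value 93
- 1×apricots + 1×cherries + 2×plums: weight 23, value 88
Best: $103.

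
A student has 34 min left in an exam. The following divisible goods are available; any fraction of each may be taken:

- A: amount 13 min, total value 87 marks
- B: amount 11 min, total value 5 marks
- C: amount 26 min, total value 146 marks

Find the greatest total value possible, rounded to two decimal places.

Take in order of value per unit:
- A (87/13 per unit): all 13 → value 87, running total 87.00
- C (146/26 per unit): 21 of 26 → value 21×146/26 = 117.9231, running total 204.92
Total 204.92.

204.92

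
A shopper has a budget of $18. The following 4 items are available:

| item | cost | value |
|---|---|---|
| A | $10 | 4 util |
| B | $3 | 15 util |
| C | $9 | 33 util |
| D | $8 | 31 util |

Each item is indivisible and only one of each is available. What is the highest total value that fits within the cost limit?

This is a 0/1 knapsack; check combinations near the capacity.
- C+D: cost 9+8=17, value 33+31=64
- B+C: cost 3+9=12, value 15+33=48
- B+D: cost 3+8=11, value 15+31=46
Best: 64 util.

64 util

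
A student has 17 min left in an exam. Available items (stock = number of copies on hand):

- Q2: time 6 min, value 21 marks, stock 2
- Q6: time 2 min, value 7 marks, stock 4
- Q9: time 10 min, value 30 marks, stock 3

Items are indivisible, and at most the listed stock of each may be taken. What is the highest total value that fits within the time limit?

56 marks

Best selections within time 17 and stock limits:
- 2×Q2 + 2×Q6: time 16, value 56
- 3×Q6 + 1×Q9: time 16, value 51
Best: 56 marks.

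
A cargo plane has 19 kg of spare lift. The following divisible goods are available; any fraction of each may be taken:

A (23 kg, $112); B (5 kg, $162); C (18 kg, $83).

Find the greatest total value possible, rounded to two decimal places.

230.17

Take in order of value per unit:
- B (162/5 per unit): all 5 → value 162, running total 162.00
- A (112/23 per unit): 14 of 23 → value 14×112/23 = 68.1739, running total 230.17
Total 230.17.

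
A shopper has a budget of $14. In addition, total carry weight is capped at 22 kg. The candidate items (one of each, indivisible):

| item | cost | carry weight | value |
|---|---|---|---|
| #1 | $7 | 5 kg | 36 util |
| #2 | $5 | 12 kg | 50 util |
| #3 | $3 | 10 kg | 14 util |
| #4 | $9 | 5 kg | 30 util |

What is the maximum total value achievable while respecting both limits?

Feasible sets respecting both limits:
- #1+#2: cost 12, carry weight 17, value 86
- #2+#4: cost 14, carry weight 17, value 80
- #2+#3: cost 8, carry weight 22, value 64
- #2: cost 5, carry weight 12, value 50
Best: 86 util.

86 util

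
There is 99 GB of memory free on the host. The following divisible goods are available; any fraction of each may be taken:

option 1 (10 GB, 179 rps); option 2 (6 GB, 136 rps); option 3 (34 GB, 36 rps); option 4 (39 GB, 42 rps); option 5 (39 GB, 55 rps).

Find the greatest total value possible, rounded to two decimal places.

417.29

Take in order of value per unit:
- option 2 (136/6 per unit): all 6 → value 136, running total 136.00
- option 1 (179/10 per unit): all 10 → value 179, running total 315.00
- option 5 (55/39 per unit): all 39 → value 55, running total 370.00
- option 4 (42/39 per unit): all 39 → value 42, running total 412.00
- option 3 (36/34 per unit): 5 of 34 → value 5×36/34 = 5.2941, running total 417.29
Total 417.29.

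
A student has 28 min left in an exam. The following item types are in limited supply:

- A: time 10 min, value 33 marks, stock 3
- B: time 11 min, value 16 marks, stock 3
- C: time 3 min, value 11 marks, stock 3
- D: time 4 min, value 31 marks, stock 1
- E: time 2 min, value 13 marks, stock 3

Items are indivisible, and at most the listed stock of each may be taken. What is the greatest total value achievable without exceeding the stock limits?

Best selections within time 28 and stock limits:
- 1×A + 2×C + 1×D + 3×E: time 26, value 125
- 1×A + 3×C + 1×D + 2×E: time 27, value 123
- 2×A + 1×D + 2×E: time 28, value 123
Best: 125 marks.

125 marks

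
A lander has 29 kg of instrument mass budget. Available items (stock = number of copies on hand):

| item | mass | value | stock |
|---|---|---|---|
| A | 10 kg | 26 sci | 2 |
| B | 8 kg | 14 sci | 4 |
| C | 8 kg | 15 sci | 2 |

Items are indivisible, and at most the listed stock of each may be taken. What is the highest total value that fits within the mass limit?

67 sci

Best selections within mass 29 and stock limits:
- 2×A + 1×C: mass 28, value 67
- 2×A + 1×B: mass 28, value 66
Best: 67 sci.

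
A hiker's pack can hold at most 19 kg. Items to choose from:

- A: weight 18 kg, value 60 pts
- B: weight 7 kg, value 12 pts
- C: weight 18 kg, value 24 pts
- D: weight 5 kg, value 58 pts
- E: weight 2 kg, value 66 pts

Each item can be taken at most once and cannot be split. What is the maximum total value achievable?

136 pts

This is a 0/1 knapsack; check combinations near the capacity.
- B+D+E: weight 7+5+2=14, value 12+58+66=136
- D+E: weight 5+2=7, value 58+66=124
- B+E: weight 7+2=9, value 12+66=78
Best: 136 pts.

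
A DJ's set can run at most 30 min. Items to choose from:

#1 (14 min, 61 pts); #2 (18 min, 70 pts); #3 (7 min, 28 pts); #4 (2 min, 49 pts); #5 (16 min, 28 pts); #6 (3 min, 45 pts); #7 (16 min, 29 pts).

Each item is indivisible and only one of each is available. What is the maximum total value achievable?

192 pts

Check high-value combinations within 30 min:
- #2+#3+#4+#6: duration 18+7+2+3=30, value 70+28+49+45=192
- #1+#3+#4+#6: duration 14+7+2+3=26, value 61+28+49+45=183
- #2+#4+#6: duration 18+2+3=23, value 70+49+45=164
- #1+#4+#6: duration 14+2+3=19, value 61+49+45=155
Best: 192 pts.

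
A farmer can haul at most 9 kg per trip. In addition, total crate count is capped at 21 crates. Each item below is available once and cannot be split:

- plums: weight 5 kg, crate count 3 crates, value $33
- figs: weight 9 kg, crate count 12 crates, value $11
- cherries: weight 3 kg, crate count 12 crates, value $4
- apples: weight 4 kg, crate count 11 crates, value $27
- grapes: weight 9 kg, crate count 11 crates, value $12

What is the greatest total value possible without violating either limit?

$60

Feasible sets respecting both limits:
- plums+apples: weight 9, crate count 14, value 60
- plums+cherries: weight 8, crate count 15, value 37
- plums: weight 5, crate count 3, value 33
Best: $60.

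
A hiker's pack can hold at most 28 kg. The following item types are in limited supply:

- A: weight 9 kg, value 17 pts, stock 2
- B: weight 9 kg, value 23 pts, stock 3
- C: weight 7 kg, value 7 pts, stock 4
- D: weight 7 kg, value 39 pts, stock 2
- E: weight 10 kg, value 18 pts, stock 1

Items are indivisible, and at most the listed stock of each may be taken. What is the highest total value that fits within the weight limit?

Best selections within weight 28 and stock limits:
- 1×B + 2×D: weight 23, value 101
- 2×D + 1×E: weight 24, value 96
- 1×A + 2×D: weight 23, value 95
- 2×C + 2×D: weight 28, value 92
Best: 101 pts.

101 pts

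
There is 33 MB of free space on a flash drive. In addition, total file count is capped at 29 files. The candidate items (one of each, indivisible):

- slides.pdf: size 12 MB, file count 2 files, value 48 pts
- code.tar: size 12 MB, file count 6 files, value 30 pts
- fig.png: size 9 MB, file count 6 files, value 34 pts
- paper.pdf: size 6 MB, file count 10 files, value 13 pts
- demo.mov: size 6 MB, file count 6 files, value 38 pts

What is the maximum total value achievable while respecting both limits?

Feasible sets respecting both limits:
- slides.pdf+fig.png+paper.pdf+demo.mov: size 33, file count 24, value 133
- slides.pdf+fig.png+demo.mov: size 27, file count 14, value 120
- slides.pdf+code.tar+demo.mov: size 30, file count 14, value 116
- code.tar+fig.png+paper.pdf+demo.mov: size 33, file count 28, value 115
Best: 133 pts.

133 pts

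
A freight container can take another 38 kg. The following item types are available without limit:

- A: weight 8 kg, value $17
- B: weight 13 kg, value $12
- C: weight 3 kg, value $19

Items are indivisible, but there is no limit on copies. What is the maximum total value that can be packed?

$228

Best value-per-unit is C at 19/3, and filling with it alone uses weight 12×3=36. No mix of the others beats 12×19 = 228.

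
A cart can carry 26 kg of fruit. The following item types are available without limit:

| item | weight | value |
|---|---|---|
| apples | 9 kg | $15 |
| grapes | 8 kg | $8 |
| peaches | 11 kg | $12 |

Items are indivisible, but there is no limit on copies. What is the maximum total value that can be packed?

$38

Best value-per-unit is apples at 15/9; filling with it alone gives 2×15 = 30.
Optimal mix: 2×apples + 1×grapes → weight 26, value 38.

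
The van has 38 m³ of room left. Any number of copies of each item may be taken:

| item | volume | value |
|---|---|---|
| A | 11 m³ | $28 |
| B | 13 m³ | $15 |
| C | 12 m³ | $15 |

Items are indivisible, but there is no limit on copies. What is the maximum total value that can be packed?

$84

Best value-per-unit is A at 28/11, and filling with it alone uses volume 3×11=33. No mix of the others beats 3×28 = 84.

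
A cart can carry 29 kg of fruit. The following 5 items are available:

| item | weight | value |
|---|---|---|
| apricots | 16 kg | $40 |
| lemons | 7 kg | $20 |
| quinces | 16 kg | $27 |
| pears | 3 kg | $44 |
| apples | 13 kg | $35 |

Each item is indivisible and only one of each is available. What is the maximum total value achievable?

$104

Check high-value combinations within 29 kg:
- apricots+lemons+pears: weight 16+7+3=26, value 40+20+44=104
- lemons+pears+apples: weight 7+3+13=23, value 20+44+35=99
- lemons+quinces+pears: weight 7+16+3=26, value 20+27+44=91
Best: $104.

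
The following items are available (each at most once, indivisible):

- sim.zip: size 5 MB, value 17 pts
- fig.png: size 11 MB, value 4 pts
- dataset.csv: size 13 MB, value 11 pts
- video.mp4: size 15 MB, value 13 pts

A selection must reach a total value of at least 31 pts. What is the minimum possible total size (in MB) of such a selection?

Subsets with value ≥ 31, sorted by total size:
- sim.zip+fig.png+dataset.csv: size 29, value 32
- sim.zip+fig.png+video.mp4: size 31, value 34
- sim.zip+dataset.csv+video.mp4: size 33, value 41
Minimum size: 29 MB.

29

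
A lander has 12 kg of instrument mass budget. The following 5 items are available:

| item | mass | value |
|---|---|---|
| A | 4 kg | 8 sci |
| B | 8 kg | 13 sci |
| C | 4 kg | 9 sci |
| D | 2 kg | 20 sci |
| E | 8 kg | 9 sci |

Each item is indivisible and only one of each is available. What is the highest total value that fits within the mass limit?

37 sci

Check high-value combinations within 12 kg:
- A+C+D: mass 4+4+2=10, value 8+9+20=37
- B+D: mass 8+2=10, value 13+20=33
- C+D: mass 4+2=6, value 9+20=29
- D+E: mass 2+8=10, value 20+9=29
Best: 37 sci.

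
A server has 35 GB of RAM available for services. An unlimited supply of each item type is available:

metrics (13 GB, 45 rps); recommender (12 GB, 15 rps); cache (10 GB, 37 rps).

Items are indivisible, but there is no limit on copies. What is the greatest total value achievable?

119 rps

Best value-per-unit is cache at 37/10; filling with it alone gives 3×37 = 111.
Optimal mix: 1×metrics + 2×cache → memory 33, value 119.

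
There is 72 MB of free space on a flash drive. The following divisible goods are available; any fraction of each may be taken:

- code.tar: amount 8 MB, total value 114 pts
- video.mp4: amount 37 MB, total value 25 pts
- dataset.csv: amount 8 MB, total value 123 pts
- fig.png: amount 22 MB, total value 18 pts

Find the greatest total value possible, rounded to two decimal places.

277.97

Take in order of value per unit:
- dataset.csv (123/8 per unit): all 8 → value 123, running total 123.00
- code.tar (114/8 per unit): all 8 → value 114, running total 237.00
- fig.png (18/22 per unit): all 22 → value 18, running total 255.00
- video.mp4 (25/37 per unit): 34 of 37 → value 34×25/37 = 22.9730, running total 277.97
Total 277.97.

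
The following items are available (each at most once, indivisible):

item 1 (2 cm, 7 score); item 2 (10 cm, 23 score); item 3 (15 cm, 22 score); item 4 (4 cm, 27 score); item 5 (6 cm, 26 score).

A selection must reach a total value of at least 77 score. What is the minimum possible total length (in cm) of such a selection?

22

Subsets with value ≥ 77, sorted by total length:
- item 1+item 2+item 4+item 5: length 22, value 83
- item 1+item 3+item 4+item 5: length 27, value 82
Minimum length: 22 cm.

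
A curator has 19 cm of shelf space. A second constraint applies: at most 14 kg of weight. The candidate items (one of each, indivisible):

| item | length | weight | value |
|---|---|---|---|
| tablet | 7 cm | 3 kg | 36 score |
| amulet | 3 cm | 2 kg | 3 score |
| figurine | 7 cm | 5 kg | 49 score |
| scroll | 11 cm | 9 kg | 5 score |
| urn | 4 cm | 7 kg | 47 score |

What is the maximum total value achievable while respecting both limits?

Feasible sets respecting both limits:
- amulet+figurine+urn: length 14, weight 14, value 99
- figurine+urn: length 11, weight 12, value 96
- tablet+amulet+figurine: length 17, weight 10, value 88
- tablet+amulet+urn: length 14, weight 12, value 86
Best: 99 score.

99 score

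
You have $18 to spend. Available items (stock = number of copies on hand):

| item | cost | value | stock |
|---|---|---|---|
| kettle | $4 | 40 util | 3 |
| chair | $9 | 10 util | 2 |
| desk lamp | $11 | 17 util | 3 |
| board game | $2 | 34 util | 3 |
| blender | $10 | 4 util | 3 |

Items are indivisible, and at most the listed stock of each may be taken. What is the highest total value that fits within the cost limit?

222 util

Top feasible selections:
- 3×kettle + 3×board game: cost 18, value 222
- 3×kettle + 2×board game: cost 16, value 188
Best: 222 util.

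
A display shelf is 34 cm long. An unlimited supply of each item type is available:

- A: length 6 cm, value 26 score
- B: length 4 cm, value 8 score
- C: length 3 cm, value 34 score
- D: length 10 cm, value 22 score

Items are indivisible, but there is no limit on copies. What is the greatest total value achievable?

Best value-per-unit is C at 34/3, and filling with it alone uses length 11×3=33. No mix of the others beats 11×34 = 374.

374 score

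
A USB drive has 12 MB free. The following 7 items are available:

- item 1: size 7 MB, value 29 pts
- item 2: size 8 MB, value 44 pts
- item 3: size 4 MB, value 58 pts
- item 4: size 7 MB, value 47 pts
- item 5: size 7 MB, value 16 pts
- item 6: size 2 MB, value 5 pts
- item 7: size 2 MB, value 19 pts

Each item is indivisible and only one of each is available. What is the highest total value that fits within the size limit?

105 pts

Check high-value combinations within 12 MB:
- item 3+item 4: size 4+7=11, value 58+47=105
- item 2+item 3: size 8+4=12, value 44+58=102
- item 1+item 3: size 7+4=11, value 29+58=87
- item 3+item 6+item 7: size 4+2+2=8, value 58+5+19=82
Best: 105 pts.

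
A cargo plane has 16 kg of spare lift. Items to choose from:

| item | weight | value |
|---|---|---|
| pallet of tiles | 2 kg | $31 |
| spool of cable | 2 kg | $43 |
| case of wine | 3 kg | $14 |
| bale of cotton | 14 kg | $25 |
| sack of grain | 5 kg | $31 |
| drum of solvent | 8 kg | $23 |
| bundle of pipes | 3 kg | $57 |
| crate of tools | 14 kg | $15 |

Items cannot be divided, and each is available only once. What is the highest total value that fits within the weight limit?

$176

This is a 0/1 knapsack; check combinations near the capacity.
- pallet of tiles+spool of cable+case of wine+sack of grain+bundle of pipes: weight 2+2+3+5+3=15, value 31+43+14+31+57=176
- pallet of tiles+spool of cable+sack of grain+bundle of pipes: weight 2+2+5+3=12, value 31+43+31+57=162
- pallet of tiles+spool of cable+drum of solvent+bundle of pipes: weight 2+2+8+3=15, value 31+43+23+57=154
- pallet of tiles+spool of cable+case of wine+bundle of pipes: weight 2+2+3+3=10, value 31+43+14+57=145
- spool of cable+case of wine+sack of grain+bundle of pipes: weight 2+3+5+3=13, value 43+14+31+57=145
Best: $176.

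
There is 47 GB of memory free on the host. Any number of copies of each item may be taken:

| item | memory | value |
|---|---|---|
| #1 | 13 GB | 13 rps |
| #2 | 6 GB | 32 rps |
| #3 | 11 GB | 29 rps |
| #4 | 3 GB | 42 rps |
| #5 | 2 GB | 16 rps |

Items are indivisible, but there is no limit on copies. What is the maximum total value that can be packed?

646 rps

Best value-per-unit is #4 at 42/3; filling with it alone gives 15×42 = 630.
Optimal mix: 15×#4 + 1×#5 → memory 47, value 646.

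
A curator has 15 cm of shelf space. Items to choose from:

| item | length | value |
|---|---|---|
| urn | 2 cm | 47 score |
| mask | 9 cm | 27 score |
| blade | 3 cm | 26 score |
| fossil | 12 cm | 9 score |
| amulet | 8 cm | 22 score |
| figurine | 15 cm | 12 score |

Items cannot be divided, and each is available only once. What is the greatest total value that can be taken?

This is a 0/1 knapsack; check combinations near the capacity.
- urn+mask+blade: length 2+9+3=14, value 47+27+26=100
- urn+blade+amulet: length 2+3+8=13, value 47+26+22=95
- urn+mask: length 2+9=11, value 47+27=74
- urn+blade: length 2+3=5, value 47+26=73
Best: 100 score.

100 score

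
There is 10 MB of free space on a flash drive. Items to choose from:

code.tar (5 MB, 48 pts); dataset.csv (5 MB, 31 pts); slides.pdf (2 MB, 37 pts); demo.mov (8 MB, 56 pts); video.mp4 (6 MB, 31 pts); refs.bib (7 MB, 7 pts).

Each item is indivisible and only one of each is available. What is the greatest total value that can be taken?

93 pts

Check high-value combinations within 10 MB:
- slides.pdf+demo.mov: size 2+8=10, value 37+56=93
- code.tar+slides.pdf: size 5+2=7, value 48+37=85
- code.tar+dataset.csv: size 5+5=10, value 48+31=79
Best: 93 pts.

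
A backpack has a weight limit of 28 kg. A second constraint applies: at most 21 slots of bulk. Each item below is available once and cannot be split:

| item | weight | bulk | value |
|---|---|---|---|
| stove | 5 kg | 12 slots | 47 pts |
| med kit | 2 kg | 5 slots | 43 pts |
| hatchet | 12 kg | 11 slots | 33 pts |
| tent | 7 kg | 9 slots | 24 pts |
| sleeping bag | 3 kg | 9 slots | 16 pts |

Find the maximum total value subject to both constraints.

90 pts

Feasible sets respecting both limits:
- stove+med kit: weight 7, bulk 17, value 90
- med kit+hatchet: weight 14, bulk 16, value 76
- stove+tent: weight 12, bulk 21, value 71
- med kit+tent: weight 9, bulk 14, value 67
Best: 90 pts.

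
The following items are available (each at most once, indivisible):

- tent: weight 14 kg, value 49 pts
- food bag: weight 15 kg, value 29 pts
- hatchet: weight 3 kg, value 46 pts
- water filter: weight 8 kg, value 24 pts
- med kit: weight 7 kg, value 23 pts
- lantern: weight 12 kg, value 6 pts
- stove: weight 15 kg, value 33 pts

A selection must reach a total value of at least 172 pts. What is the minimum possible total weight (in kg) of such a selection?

47

Subsets with value ≥ 172, sorted by total weight:
- tent+hatchet+water filter+med kit+stove: weight 47, value 175
- tent+food bag+hatchet+med kit+stove: weight 54, value 180
Minimum weight: 47 kg.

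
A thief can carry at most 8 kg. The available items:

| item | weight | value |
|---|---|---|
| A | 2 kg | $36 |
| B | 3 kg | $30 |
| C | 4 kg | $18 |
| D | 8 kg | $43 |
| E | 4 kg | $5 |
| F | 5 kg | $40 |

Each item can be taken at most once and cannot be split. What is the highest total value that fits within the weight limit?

$76

This is a 0/1 knapsack; check combinations near the capacity.
- A+F: weight 2+5=7, value 36+40=76
- B+F: weight 3+5=8, value 30+40=70
- A+B: weight 2+3=5, value 36+30=66
- A+C: weight 2+4=6, value 36+18=54
- B+C: weight 3+4=7, value 30+18=48
Best: $76.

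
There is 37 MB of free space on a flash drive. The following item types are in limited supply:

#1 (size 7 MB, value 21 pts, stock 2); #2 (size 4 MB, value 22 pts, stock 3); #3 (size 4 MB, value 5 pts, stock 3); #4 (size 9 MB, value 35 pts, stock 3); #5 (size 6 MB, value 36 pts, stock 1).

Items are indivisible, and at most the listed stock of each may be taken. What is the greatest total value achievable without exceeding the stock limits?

Top feasible selections:
- 3×#2 + 2×#4 + 1×#5: size 36, value 172
- 1×#2 + 3×#4 + 1×#5: size 37, value 163
- 1×#1 + 3×#2 + 1×#4 + 1×#5: size 34, value 158
- 1×#1 + 3×#2 + 2×#4: size 37, value 157
Best: 172 pts.

172 pts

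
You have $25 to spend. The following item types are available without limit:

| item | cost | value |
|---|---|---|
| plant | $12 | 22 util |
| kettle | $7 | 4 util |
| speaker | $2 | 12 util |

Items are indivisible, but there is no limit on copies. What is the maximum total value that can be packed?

Best value-per-unit is speaker at 12/2, and filling with it alone uses cost 12×2=24. No mix of the others beats 12×12 = 144.

144 util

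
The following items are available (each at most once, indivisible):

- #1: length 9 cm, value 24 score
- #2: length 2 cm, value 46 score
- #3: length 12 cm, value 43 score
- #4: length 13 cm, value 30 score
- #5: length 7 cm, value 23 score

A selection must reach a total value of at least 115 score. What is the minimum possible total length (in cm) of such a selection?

27

Subsets with value ≥ 115, sorted by total length:
- #2+#3+#4: length 27, value 119
- #1+#2+#3+#5: length 30, value 136
- #1+#2+#4+#5: length 31, value 123
Minimum length: 27 cm.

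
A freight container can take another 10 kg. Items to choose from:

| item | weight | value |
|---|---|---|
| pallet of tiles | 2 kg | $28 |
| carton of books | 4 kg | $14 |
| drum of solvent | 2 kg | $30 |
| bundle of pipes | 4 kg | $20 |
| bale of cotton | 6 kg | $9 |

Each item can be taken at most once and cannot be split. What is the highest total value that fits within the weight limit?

$78

Check high-value combinations within 10 kg:
- pallet of tiles+drum of solvent+bundle of pipes: weight 2+2+4=8, value 28+30+20=78
- pallet of tiles+carton of books+drum of solvent: weight 2+4+2=8, value 28+14+30=72
- pallet of tiles+drum of solvent+bale of cotton: weight 2+2+6=10, value 28+30+9=67
Best: $78.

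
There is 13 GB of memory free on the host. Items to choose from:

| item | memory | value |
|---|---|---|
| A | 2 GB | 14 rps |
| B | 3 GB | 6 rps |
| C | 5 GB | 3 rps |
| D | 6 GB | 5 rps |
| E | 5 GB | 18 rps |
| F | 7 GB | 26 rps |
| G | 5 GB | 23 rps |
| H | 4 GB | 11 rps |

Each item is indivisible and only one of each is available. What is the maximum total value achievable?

55 rps

This is a 0/1 knapsack; check combinations near the capacity.
- A+E+G: memory 2+5+5=12, value 14+18+23=55
- A+F+H: memory 2+7+4=13, value 14+26+11=51
- F+G: memory 7+5=12, value 26+23=49
- A+G+H: memory 2+5+4=11, value 14+23+11=48
Best: 55 rps.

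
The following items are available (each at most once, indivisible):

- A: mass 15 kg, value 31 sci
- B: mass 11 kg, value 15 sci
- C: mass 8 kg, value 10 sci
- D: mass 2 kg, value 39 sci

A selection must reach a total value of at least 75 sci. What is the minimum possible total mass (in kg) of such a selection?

25

Subsets with value ≥ 75, sorted by total mass:
- A+C+D: mass 25, value 80
- A+B+D: mass 28, value 85
- A+B+C+D: mass 36, value 95
Minimum mass: 25 kg.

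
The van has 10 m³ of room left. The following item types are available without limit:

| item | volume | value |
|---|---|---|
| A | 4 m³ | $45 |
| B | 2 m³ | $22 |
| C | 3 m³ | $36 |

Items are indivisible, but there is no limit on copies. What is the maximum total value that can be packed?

Best value-per-unit is C at 36/3; filling with it alone gives 3×36 = 108.
Optimal mix: 1×A + 2×C → volume 10, value 117.

$117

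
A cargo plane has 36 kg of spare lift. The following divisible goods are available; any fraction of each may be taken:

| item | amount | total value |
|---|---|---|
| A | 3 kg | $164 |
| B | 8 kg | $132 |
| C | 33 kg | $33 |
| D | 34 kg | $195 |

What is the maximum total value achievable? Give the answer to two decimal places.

Take in order of value per unit:
- A (164/3 per unit): all 3 → value 164, running total 164.00
- B (132/8 per unit): all 8 → value 132, running total 296.00
- D (195/34 per unit): 25 of 34 → value 25×195/34 = 143.3824, running total 439.38
Total 439.38.

439.38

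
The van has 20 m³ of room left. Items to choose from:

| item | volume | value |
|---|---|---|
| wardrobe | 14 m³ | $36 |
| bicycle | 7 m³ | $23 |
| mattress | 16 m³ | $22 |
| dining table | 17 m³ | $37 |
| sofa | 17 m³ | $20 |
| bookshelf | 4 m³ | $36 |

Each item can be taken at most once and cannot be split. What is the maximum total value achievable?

$72

This is a 0/1 knapsack; check combinations near the capacity.
- wardrobe+bookshelf: volume 14+4=18, value 36+36=72
- bicycle+bookshelf: volume 7+4=11, value 23+36=59
- mattress+bookshelf: volume 16+4=20, value 22+36=58
- dining table: volume 17, value 37
Best: $72.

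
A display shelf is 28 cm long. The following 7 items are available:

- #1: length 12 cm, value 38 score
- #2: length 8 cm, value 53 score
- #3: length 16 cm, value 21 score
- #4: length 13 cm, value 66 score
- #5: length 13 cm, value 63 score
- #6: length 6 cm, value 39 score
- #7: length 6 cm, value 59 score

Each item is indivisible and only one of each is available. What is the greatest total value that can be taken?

178 score

This is a 0/1 knapsack; check combinations near the capacity.
- #2+#4+#7: length 8+13+6=27, value 53+66+59=178
- #2+#5+#7: length 8+13+6=27, value 53+63+59=175
- #4+#6+#7: length 13+6+6=25, value 66+39+59=164
Best: 178 score.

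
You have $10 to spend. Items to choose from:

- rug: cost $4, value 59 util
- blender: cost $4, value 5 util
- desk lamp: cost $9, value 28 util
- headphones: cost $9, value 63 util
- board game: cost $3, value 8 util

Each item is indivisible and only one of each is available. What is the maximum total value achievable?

Check high-value combinations within $10:
- rug+board game: cost 4+3=7, value 59+8=67
- rug+blender: cost 4+4=8, value 59+5=64
- headphones: cost 9, value 63
Best: 67 util.

67 util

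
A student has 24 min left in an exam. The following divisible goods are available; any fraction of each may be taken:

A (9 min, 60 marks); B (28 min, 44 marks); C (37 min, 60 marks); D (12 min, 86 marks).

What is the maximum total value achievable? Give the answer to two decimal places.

Take in order of value per unit:
- D (86/12 per unit): all 12 → value 86, running total 86.00
- A (60/9 per unit): all 9 → value 60, running total 146.00
- C (60/37 per unit): 3 of 37 → value 3×60/37 = 4.8649, running total 150.86
Total 150.86.

150.86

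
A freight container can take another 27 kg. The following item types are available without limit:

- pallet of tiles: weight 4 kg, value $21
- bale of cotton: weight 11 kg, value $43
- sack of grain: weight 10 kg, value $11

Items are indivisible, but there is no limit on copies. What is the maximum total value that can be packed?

$127

Best value-per-unit is pallet of tiles at 21/4; filling with it alone gives 6×21 = 126.
Optimal mix: 4×pallet of tiles + 1×bale of cotton → weight 27, value 127.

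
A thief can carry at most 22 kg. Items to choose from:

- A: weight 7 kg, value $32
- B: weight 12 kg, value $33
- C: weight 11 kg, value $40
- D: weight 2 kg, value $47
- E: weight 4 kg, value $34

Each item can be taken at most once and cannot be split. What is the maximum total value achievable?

This is a 0/1 knapsack; check combinations near the capacity.
- C+D+E: weight 11+2+4=17, value 40+47+34=121
- A+C+D: weight 7+11+2=20, value 32+40+47=119
- B+D+E: weight 12+2+4=18, value 33+47+34=114
- A+D+E: weight 7+2+4=13, value 32+47+34=113
- A+B+D: weight 7+12+2=21, value 32+33+47=112
Best: $121.

$121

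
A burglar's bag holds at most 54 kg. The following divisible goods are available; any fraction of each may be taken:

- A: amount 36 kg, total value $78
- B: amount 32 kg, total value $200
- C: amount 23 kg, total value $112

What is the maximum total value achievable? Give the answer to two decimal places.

307.13

Take in order of value per unit:
- B (200/32 per unit): all 32 → value 200, running total 200.00
- C (112/23 per unit): 22 of 23 → value 22×112/23 = 107.1304, running total 307.13
Total 307.13.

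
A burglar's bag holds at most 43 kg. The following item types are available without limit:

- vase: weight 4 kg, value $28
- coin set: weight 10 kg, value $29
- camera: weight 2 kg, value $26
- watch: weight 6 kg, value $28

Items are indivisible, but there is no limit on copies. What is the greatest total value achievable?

$546

Best value-per-unit is camera at 26/2, and filling with it alone uses weight 21×2=42. No mix of the others beats 21×26 = 546.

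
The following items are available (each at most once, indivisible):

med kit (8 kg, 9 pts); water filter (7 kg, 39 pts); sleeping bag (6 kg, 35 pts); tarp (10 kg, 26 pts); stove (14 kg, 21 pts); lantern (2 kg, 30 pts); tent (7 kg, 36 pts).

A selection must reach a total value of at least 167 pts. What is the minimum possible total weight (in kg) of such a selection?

40

Subsets with value ≥ 167, sorted by total weight:
- med kit+water filter+sleeping bag+tarp+lantern+tent: weight 40, value 175
- med kit+water filter+sleeping bag+stove+lantern+tent: weight 44, value 170
- water filter+sleeping bag+tarp+stove+lantern+tent: weight 46, value 187
Minimum weight: 40 kg.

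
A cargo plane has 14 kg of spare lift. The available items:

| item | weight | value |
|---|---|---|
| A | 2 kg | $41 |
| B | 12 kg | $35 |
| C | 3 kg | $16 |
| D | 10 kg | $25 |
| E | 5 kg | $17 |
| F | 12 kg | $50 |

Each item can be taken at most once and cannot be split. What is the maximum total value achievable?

$91

Check high-value combinations within 14 kg:
- A+F: weight 2+12=14, value 41+50=91
- A+B: weight 2+12=14, value 41+35=76
- A+C+E: weight 2+3+5=10, value 41+16+17=74
- A+D: weight 2+10=12, value 41+25=66
- A+E: weight 2+5=7, value 41+17=58
Best: $91.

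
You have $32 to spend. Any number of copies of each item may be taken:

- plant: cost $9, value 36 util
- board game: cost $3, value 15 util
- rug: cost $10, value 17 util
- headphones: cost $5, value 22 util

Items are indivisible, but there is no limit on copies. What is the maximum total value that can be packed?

157 util

Best value-per-unit is board game at 15/3; filling with it alone gives 10×15 = 150.
Optimal mix: 9×board game + 1×headphones → cost 32, value 157.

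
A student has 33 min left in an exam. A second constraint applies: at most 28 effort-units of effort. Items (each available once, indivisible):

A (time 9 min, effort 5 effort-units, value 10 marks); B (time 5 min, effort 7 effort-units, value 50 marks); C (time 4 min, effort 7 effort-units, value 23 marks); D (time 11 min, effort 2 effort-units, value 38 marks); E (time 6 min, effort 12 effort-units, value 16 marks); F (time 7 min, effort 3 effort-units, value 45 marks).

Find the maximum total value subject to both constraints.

156 marks

Feasible sets respecting both limits:
- B+C+D+F: time 27, effort 19, value 156
- B+D+E+F: time 29, effort 24, value 149
- A+B+D+F: time 32, effort 17, value 143
Best: 156 marks.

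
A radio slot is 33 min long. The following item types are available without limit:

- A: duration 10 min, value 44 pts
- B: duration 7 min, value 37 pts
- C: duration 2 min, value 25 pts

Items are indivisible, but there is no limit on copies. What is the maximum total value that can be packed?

400 pts

Best value-per-unit is C at 25/2, and filling with it alone uses duration 16×2=32. No mix of the others beats 16×25 = 400.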